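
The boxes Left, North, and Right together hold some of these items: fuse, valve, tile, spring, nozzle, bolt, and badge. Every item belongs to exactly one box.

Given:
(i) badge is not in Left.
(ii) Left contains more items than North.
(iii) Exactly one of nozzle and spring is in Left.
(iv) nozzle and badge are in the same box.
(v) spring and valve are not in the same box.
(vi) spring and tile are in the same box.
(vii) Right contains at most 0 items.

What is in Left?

Left = {bolt, fuse, spring, tile}

From (i): badge ∉ Left.
(iv): nozzle matches badge: nozzle ∉ Left.
(vii): Right already has 0, so the rest are out.
Only one box left: nozzle ∈ North.
Only one box left: badge ∈ North.
(iii) (exactly one): spring ∈ Left.
(v): valve ∉ Left.
(vi): tile matches spring: tile ∈ Left.
Only one box left: valve ∈ North.
Suppose fuse ∉ Left: no assignment then satisfies all the clues, so fuse ∈ Left.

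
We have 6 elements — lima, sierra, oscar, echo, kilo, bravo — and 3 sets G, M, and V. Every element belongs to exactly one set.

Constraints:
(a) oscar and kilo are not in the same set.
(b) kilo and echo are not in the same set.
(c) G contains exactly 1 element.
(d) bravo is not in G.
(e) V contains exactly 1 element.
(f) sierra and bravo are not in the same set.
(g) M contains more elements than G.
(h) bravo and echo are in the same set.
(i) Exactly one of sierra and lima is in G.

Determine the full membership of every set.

From (d): bravo ∉ G.
(h): echo matches bravo: echo ∉ G.
Suppose lima ∈ G: no assignment then satisfies all the clues, so lima ∉ G.

G = {sierra}; M = {bravo, echo, lima, oscar}; V = {kilo}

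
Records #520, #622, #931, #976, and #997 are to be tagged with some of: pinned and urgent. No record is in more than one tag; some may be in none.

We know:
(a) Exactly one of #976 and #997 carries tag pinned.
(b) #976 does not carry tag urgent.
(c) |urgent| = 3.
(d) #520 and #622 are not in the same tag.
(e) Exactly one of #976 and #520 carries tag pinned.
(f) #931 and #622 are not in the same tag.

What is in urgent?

urgent = {#520, #931, #997}

From (b): #976 ∉ urgent.
Suppose #520 ∉ urgent: no assignment then satisfies all the clues, so #520 ∈ urgent.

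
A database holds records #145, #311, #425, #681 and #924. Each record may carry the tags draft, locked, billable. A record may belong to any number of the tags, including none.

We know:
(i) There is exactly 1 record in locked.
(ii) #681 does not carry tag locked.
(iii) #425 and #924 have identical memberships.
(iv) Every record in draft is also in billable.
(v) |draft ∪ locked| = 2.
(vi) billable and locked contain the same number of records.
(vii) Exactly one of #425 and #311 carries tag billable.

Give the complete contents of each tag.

From (ii): #681 ∉ locked.
Suppose #145 ∈ draft: no assignment then satisfies all the clues, so #145 ∉ draft.

draft = {#311}; locked = {#145}; billable = {#311}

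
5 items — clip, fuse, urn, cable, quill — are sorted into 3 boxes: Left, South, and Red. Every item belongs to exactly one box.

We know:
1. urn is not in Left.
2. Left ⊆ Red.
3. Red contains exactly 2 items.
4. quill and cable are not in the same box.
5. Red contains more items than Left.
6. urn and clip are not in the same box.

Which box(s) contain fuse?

fuse: South

From (1): urn ∉ Left.
Suppose fuse ∈ Left: no assignment then satisfies all the clues, so fuse ∉ Left.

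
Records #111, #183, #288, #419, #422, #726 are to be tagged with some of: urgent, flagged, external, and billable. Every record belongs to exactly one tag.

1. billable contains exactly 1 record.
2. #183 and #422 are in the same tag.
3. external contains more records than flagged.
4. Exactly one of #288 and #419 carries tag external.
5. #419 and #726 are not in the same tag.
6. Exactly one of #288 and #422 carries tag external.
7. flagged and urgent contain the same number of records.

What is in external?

external = {#183, #419, #422}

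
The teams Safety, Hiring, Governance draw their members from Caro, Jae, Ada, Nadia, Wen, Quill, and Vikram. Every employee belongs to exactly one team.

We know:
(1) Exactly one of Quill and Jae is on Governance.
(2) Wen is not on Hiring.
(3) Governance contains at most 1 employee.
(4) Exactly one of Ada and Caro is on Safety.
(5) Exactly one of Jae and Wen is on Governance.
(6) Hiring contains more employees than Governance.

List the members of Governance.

From (2): Wen ∉ Hiring.
Suppose Caro ∈ Governance: no assignment then satisfies all the clues, so Caro ∉ Governance.

Governance = {Jae}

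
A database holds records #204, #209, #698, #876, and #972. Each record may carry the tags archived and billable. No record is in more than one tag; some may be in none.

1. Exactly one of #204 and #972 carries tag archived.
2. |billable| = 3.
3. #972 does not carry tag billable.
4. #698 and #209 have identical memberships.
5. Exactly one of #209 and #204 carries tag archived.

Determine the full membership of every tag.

archived = {#204}; billable = {#209, #698, #876}

From (3): #972 ∉ billable.
Suppose #204 ∉ archived: no assignment then satisfies all the clues, so #204 ∈ archived.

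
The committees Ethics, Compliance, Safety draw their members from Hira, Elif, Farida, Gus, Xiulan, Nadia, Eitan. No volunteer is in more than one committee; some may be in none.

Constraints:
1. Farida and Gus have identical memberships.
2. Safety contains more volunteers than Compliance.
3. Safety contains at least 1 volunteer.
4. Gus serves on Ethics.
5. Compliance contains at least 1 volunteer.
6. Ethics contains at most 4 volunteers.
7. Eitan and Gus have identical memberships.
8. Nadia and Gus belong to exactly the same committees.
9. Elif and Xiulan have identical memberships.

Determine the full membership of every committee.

Ethics = {Eitan, Farida, Gus, Nadia}; Compliance = {Hira}; Safety = {Elif, Xiulan}

From (4): Gus ∈ Ethics.
(1): Farida matches Gus: Farida ∈ Ethics.
(7): Eitan matches Gus: Eitan ∈ Ethics.
(8): Nadia matches Gus: Nadia ∈ Ethics.
(6): Ethics already has 4, so the rest are out.
Suppose Hira ∉ Compliance: no assignment then satisfies all the clues, so Hira ∈ Compliance.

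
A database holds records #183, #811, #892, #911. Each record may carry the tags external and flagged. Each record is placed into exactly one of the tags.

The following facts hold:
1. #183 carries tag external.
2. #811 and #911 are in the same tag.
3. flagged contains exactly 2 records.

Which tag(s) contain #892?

From (1): #183 ∈ external.
Suppose #892 ∉ external: no assignment then satisfies all the clues, so #892 ∈ external.

#892: external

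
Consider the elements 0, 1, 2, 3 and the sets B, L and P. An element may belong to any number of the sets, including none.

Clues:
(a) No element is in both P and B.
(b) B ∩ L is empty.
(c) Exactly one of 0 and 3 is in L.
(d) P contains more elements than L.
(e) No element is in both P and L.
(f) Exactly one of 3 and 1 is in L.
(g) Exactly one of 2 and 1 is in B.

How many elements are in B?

1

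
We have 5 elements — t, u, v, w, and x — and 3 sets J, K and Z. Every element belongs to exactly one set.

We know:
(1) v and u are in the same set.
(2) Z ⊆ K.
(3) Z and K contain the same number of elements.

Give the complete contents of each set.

J = {t, u, v, w, x}; K = {}; Z = {}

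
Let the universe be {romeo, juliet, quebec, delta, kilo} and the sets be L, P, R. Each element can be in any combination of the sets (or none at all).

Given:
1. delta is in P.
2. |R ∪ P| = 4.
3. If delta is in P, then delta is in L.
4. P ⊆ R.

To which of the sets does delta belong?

delta: L, P, R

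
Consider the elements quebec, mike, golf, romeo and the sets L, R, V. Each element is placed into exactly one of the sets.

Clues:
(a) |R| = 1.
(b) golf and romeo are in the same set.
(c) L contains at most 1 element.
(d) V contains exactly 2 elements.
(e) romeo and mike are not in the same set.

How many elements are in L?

1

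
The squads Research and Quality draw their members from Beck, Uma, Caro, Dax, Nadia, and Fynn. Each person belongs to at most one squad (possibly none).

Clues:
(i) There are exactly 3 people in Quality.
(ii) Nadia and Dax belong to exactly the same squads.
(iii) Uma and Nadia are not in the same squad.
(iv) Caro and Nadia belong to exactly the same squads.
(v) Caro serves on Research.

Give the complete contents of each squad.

From (v): Caro ∈ Research.
(iv): Nadia matches Caro: Nadia ∈ Research.
(ii): Dax matches Nadia: Dax ∈ Research.
(iii): Uma ∉ Research.
(i): only 3 candidates remain for Quality, so all are in.

Research = {Caro, Dax, Nadia}; Quality = {Beck, Fynn, Uma}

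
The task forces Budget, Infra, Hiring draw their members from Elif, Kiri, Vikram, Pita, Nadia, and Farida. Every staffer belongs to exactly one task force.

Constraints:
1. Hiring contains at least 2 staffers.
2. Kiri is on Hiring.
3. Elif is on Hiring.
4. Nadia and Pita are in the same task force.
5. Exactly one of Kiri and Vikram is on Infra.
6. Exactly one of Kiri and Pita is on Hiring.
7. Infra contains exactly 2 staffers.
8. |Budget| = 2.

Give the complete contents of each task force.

Budget = {Nadia, Pita}; Infra = {Farida, Vikram}; Hiring = {Elif, Kiri}

From (2): Kiri ∈ Hiring.
From (3): Elif ∈ Hiring.
(5) (exactly one): Vikram ∈ Infra.
(6) (exactly one): Pita ∉ Hiring.
(4): Nadia matches Pita: Nadia ∉ Hiring.
Suppose Pita ∉ Budget: no assignment then satisfies all the clues, so Pita ∈ Budget.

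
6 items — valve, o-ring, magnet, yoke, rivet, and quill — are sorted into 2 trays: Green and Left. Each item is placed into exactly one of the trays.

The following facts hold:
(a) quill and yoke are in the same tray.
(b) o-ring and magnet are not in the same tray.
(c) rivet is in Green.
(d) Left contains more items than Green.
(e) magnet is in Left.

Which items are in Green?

Green = {o-ring, rivet}

From (c): rivet ∈ Green.
From (e): magnet ∈ Left.
(b): o-ring ∉ Left.
Only one tray left: o-ring ∈ Green.
Suppose valve ∈ Green: no assignment then satisfies all the clues, so valve ∉ Green.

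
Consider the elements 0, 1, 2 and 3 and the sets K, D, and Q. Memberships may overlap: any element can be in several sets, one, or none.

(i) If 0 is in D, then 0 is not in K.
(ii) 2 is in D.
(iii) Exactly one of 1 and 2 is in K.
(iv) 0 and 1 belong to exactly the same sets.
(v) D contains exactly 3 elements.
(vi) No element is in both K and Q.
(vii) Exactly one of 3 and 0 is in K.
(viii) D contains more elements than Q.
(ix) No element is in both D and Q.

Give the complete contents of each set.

K = {2, 3}; D = {0, 1, 2}; Q = {}

From (ii): 2 ∈ D.
(ix) (disjoint): 2 ∉ Q.
Suppose 0 ∈ K: no assignment then satisfies all the clues, so 0 ∉ K.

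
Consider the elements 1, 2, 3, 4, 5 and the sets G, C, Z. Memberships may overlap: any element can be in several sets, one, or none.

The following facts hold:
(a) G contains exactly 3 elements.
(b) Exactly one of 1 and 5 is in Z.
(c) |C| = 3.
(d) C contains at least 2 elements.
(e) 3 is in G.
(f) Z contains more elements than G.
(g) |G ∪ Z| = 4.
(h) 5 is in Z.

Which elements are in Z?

Z = {2, 3, 4, 5}

From (e): 3 ∈ G.
From (h): 5 ∈ Z.
(b) (exactly one): 1 ∉ Z.
Suppose 2 ∉ Z: no assignment then satisfies all the clues, so 2 ∈ Z.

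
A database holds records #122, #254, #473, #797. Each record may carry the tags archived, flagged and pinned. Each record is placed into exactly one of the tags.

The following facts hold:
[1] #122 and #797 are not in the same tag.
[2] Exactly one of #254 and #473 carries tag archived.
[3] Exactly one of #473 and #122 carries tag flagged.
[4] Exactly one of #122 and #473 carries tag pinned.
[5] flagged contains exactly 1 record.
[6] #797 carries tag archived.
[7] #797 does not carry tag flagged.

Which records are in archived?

archived = {#254, #797}

From (6): #797 ∈ archived.
(1): #122 ∉ archived.
Suppose #254 ∉ archived: no assignment then satisfies all the clues, so #254 ∈ archived.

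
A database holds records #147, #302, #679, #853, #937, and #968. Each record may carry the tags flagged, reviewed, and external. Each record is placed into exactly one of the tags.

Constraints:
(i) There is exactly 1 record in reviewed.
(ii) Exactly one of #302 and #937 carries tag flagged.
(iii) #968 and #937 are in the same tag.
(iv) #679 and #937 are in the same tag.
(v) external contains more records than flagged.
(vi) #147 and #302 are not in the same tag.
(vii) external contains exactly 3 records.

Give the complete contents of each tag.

flagged = {#302, #853}; reviewed = {#147}; external = {#679, #937, #968}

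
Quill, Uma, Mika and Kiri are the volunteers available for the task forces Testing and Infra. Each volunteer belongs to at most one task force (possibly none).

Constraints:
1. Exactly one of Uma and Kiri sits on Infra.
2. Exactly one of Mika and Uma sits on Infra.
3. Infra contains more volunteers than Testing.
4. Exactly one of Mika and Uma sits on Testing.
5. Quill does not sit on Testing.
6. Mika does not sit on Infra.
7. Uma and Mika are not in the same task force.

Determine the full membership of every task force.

Testing = {Mika}; Infra = {Quill, Uma}

From (5): Quill ∉ Testing.
From (6): Mika ∉ Infra.
(2) (exactly one): Uma ∈ Infra.
(4) (exactly one): Mika ∈ Testing.
(1) (exactly one): Kiri ∉ Infra.
Suppose Quill ∉ Infra: no assignment then satisfies all the clues, so Quill ∈ Infra.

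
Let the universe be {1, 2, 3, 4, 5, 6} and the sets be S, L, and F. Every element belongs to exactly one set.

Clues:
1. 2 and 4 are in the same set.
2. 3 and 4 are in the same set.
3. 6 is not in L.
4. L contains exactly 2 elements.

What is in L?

From (3): 6 ∉ L.
Suppose 1 ∉ L: no assignment then satisfies all the clues, so 1 ∈ L.

L = {1, 5}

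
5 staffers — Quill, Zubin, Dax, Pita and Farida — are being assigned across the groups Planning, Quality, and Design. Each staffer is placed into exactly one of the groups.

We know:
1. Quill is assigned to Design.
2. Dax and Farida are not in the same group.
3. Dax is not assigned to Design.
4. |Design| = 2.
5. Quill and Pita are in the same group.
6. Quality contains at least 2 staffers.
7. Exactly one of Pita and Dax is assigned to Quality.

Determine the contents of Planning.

From (1): Quill ∈ Design.
From (3): Dax ∉ Design.
(5): Pita matches Quill: Pita ∉ Planning.
(5): Pita matches Quill: Pita ∉ Quality.
(5): Pita matches Quill: Pita ∈ Design.
(7) (exactly one): Dax ∈ Quality.
(2): Farida ∉ Quality.
(4): Design already has 2, so the rest are out.
(6): only 2 candidates remain for Quality, so all are in.
Only one group left: Farida ∈ Planning.

Planning = {Farida}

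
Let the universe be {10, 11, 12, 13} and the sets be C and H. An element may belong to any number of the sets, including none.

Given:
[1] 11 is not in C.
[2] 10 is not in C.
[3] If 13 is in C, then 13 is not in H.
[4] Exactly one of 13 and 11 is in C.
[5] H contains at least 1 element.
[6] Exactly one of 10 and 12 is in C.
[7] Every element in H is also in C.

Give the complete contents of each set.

C = {12, 13}; H = {12}

From (1): 11 ∉ C.
From (2): 10 ∉ C.
(4) (exactly one): 13 ∈ C.
(6) (exactly one): 12 ∈ C.
(7) contrapositive: 10 ∉ H.
(7) contrapositive: 11 ∉ H.
(3): 13 ∉ H.
(5): only 1 candidates remain for H, so all are in.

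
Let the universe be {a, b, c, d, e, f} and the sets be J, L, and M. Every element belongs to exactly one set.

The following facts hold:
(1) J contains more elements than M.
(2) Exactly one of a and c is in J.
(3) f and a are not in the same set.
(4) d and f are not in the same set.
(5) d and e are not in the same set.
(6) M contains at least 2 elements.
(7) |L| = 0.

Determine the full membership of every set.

J = {b, c, e, f}; L = {}; M = {a, d}

(7): L already has 0, so the rest are out.
Suppose a ∈ J: no assignment then satisfies all the clues, so a ∉ J.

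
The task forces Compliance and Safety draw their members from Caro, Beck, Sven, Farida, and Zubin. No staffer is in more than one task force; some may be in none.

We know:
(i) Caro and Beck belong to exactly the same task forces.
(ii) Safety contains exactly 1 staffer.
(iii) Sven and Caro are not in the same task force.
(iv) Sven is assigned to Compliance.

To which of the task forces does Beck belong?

Beck: none

From (iv): Sven ∈ Compliance.
(iii): Caro ∉ Compliance.
(i): Beck matches Caro: Beck ∉ Compliance.
Suppose Beck ∈ Safety: no assignment then satisfies all the clues, so Beck ∉ Safety.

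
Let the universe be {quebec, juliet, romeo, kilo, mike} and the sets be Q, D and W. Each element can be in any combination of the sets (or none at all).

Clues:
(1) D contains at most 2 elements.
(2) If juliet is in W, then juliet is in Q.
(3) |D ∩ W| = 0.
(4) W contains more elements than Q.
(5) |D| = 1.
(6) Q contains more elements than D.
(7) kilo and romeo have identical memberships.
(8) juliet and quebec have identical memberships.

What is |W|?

4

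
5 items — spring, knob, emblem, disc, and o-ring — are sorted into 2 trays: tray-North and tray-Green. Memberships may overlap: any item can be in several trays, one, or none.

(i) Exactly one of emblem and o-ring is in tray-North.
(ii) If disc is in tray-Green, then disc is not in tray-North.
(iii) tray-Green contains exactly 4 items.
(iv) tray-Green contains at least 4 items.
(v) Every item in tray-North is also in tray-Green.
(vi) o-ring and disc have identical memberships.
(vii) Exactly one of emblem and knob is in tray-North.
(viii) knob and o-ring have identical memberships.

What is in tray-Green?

tray-Green = {disc, emblem, knob, o-ring}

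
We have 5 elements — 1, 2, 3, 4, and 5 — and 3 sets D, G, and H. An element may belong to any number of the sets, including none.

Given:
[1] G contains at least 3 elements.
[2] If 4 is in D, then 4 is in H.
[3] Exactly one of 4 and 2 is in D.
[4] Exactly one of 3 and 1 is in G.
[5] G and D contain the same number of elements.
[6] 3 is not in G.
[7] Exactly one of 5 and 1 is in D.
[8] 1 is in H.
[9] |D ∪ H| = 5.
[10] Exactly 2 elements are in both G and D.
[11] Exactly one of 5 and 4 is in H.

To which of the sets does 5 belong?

5: D, G

From (6): 3 ∉ G.
From (8): 1 ∈ H.
(4) (exactly one): 1 ∈ G.
Suppose 5 ∉ D: no assignment then satisfies all the clues, so 5 ∈ D.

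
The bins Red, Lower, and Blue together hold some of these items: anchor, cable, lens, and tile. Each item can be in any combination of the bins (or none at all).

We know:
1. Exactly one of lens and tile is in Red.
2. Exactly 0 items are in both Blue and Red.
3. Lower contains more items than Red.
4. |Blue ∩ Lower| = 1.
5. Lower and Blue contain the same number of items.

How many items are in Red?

1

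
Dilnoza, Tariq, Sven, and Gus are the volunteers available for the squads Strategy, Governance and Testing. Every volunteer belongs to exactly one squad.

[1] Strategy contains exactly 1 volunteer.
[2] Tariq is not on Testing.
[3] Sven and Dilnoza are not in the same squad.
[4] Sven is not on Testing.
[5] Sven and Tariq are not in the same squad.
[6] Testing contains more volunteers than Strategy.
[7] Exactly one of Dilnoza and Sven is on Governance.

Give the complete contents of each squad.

Strategy = {Tariq}; Governance = {Sven}; Testing = {Dilnoza, Gus}

From (2): Tariq ∉ Testing.
From (4): Sven ∉ Testing.
Suppose Dilnoza ∈ Strategy: no assignment then satisfies all the clues, so Dilnoza ∉ Strategy.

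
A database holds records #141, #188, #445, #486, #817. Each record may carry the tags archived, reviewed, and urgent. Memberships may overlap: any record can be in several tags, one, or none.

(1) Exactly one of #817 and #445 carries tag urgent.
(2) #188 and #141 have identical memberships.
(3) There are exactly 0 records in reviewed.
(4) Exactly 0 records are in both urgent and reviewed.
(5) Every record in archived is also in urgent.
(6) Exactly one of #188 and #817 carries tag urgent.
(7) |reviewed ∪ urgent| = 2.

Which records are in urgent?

urgent = {#486, #817}

(3): reviewed already has 0, so the rest are out.
Suppose #141 ∈ urgent: no assignment then satisfies all the clues, so #141 ∉ urgent.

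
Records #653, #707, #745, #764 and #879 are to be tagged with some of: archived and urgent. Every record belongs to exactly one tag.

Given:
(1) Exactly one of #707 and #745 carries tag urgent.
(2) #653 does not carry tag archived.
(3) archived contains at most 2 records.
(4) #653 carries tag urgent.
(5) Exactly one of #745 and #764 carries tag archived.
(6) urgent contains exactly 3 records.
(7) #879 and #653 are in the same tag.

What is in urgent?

urgent = {#653, #745, #879}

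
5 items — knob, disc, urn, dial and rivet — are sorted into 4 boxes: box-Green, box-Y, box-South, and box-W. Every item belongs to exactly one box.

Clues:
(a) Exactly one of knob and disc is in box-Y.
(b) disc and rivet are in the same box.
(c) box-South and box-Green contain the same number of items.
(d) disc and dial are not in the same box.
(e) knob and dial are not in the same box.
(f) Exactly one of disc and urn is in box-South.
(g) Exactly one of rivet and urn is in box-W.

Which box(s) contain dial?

dial: box-Green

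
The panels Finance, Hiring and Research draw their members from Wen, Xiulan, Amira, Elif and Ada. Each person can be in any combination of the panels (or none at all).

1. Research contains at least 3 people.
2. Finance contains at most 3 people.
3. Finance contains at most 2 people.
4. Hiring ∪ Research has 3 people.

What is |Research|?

3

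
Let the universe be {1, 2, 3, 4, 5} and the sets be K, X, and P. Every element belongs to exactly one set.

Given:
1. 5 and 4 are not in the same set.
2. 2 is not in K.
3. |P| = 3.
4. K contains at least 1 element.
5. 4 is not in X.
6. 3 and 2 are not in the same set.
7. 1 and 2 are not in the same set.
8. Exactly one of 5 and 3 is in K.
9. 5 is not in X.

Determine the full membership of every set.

K = {5}; X = {2}; P = {1, 3, 4}

From (2): 2 ∉ K.
From (5): 4 ∉ X.
From (9): 5 ∉ X.
Suppose 1 ∈ K: no assignment then satisfies all the clues, so 1 ∉ K.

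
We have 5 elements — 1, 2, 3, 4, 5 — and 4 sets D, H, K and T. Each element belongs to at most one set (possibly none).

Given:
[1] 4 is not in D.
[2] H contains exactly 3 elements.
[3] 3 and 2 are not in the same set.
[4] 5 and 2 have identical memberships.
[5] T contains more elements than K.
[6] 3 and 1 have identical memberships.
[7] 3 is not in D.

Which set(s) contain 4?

4: H

From (1): 4 ∉ D.
From (7): 3 ∉ D.
(6): 1 matches 3: 1 ∉ D.
Suppose 4 ∉ H: no assignment then satisfies all the clues, so 4 ∈ H.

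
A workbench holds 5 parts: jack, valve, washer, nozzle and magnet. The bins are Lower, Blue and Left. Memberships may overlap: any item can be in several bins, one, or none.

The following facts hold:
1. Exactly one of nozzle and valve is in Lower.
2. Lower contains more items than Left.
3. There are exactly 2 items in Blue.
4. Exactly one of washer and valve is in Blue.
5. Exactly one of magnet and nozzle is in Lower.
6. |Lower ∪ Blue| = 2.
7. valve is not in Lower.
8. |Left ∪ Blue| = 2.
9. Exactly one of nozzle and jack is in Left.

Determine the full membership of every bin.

Lower = {nozzle, washer}; Blue = {nozzle, washer}; Left = {nozzle}

From (7): valve ∉ Lower.
(1) (exactly one): nozzle ∈ Lower.
(5) (exactly one): magnet ∉ Lower.
Suppose jack ∈ Lower: no assignment then satisfies all the clues, so jack ∉ Lower.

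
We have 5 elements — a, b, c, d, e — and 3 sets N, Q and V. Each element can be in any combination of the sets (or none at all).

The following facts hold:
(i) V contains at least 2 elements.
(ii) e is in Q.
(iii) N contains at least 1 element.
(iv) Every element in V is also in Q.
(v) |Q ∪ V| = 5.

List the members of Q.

Q = {a, b, c, d, e}

From (ii): e ∈ Q.
Suppose a ∉ Q: no assignment then satisfies all the clues, so a ∈ Q.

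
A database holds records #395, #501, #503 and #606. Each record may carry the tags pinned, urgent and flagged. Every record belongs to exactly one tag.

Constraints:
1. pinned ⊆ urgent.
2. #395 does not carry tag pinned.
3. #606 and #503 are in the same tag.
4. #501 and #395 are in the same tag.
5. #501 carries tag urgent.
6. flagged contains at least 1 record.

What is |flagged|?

2

From (2): #395 ∉ pinned.
From (5): #501 ∈ urgent.
(4): #395 matches #501: #395 ∈ urgent.
Suppose #503 ∈ pinned: no assignment then satisfies all the clues, so #503 ∉ pinned.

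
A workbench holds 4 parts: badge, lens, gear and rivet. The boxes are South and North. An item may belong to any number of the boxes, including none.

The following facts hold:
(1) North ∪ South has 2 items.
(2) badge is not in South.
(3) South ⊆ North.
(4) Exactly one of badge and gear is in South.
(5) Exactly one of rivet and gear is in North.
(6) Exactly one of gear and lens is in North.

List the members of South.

From (2): badge ∉ South.
(4) (exactly one): gear ∈ South.
(3) with gear ∈ South: gear ∈ North.
(5) (exactly one): rivet ∉ North.
(6) (exactly one): lens ∉ North.
(3) contrapositive: lens ∉ South.
(3) contrapositive: rivet ∉ South.

South = {gear}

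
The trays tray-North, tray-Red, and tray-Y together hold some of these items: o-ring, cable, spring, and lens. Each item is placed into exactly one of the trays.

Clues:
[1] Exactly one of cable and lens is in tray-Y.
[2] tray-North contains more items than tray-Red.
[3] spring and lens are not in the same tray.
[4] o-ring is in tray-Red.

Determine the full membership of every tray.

tray-North = {cable, spring}; tray-Red = {o-ring}; tray-Y = {lens}

From (4): o-ring ∈ tray-Red.
Suppose cable ∉ tray-North: no assignment then satisfies all the clues, so cable ∈ tray-North.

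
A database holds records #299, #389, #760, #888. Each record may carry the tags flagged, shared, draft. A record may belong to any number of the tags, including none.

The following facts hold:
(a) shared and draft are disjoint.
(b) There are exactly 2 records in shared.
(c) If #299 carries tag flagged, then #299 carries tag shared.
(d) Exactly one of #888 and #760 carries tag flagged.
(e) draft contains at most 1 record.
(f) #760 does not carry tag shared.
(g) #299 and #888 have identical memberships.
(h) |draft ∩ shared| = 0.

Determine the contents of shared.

shared = {#299, #888}

From (f): #760 ∉ shared.
Suppose #299 ∉ shared: no assignment then satisfies all the clues, so #299 ∈ shared.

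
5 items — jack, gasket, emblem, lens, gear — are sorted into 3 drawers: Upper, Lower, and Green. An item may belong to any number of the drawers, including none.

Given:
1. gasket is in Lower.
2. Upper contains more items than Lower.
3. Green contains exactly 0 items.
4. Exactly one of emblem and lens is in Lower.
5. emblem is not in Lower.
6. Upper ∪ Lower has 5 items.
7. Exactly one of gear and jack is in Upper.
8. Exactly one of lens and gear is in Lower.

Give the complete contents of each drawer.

Upper = {emblem, gasket, gear, lens}; Lower = {gasket, jack, lens}; Green = {}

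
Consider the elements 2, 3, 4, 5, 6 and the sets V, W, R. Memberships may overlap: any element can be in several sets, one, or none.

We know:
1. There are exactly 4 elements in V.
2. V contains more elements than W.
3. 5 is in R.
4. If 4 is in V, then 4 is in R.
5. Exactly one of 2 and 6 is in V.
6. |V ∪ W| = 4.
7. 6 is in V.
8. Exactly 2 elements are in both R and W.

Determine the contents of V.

V = {3, 4, 5, 6}

From (3): 5 ∈ R.
From (7): 6 ∈ V.
(5) (exactly one): 2 ∉ V.
(1): only 4 candidates remain for V, so all are in.
(4): 4 ∈ R.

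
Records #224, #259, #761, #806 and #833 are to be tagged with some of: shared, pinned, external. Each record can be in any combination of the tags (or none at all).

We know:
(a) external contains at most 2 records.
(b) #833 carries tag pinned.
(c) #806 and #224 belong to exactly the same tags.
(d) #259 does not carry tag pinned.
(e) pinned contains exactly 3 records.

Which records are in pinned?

pinned = {#224, #806, #833}

From (b): #833 ∈ pinned.
From (d): #259 ∉ pinned.
Suppose #224 ∉ pinned: no assignment then satisfies all the clues, so #224 ∈ pinned.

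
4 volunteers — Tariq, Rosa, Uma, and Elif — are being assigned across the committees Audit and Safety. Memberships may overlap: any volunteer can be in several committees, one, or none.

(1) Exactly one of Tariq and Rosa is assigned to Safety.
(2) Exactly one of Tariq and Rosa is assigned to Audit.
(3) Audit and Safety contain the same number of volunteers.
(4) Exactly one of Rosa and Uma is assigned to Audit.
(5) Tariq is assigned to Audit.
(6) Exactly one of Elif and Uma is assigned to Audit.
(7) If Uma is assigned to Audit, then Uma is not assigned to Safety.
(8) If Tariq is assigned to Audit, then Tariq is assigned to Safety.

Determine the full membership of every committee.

From (5): Tariq ∈ Audit.
(2) (exactly one): Rosa ∉ Audit.
(4) (exactly one): Uma ∈ Audit.
(6) (exactly one): Elif ∉ Audit.
(7): Uma ∉ Safety.
(8): Tariq ∈ Safety.
(1) (exactly one): Rosa ∉ Safety.
Suppose Elif ∉ Safety: no assignment then satisfies all the clues, so Elif ∈ Safety.

Audit = {Tariq, Uma}; Safety = {Elif, Tariq}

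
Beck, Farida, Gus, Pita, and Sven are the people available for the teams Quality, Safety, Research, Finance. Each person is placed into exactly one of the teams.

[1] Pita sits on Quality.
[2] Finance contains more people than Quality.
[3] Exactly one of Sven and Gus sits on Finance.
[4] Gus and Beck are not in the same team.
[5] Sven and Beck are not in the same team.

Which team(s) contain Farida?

From (1): Pita ∈ Quality.
Suppose Farida ∈ Quality: no assignment then satisfies all the clues, so Farida ∉ Quality.

Farida: Finance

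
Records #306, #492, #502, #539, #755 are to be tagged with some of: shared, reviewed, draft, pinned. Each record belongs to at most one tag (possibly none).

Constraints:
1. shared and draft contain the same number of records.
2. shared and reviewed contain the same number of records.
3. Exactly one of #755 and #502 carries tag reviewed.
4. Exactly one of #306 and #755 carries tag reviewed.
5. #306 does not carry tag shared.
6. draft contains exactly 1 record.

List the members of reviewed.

reviewed = {#755}

From (5): #306 ∉ shared.
Suppose #306 ∈ reviewed: no assignment then satisfies all the clues, so #306 ∉ reviewed.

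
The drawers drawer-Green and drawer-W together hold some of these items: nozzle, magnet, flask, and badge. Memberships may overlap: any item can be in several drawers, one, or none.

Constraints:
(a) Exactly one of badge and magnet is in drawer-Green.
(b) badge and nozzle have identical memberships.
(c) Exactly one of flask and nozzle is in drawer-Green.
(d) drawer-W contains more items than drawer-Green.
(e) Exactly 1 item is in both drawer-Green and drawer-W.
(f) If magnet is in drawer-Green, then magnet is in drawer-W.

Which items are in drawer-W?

drawer-W = {badge, magnet, nozzle}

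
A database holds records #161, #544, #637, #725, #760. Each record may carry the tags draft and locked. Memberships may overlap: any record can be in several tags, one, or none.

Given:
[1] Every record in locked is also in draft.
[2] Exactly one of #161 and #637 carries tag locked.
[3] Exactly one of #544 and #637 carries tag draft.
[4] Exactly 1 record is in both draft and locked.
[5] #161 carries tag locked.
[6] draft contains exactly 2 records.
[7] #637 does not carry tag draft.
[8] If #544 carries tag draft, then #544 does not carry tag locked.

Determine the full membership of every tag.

draft = {#161, #544}; locked = {#161}

From (5): #161 ∈ locked.
From (7): #637 ∉ draft.
(1) with #161 ∈ locked: #161 ∈ draft.
(1) contrapositive: #637 ∉ locked.
(3) (exactly one): #544 ∈ draft.
(6): draft already has 2, so the rest are out.
(8): #544 ∉ locked.
(1) contrapositive: #725 ∉ locked.
(1) contrapositive: #760 ∉ locked.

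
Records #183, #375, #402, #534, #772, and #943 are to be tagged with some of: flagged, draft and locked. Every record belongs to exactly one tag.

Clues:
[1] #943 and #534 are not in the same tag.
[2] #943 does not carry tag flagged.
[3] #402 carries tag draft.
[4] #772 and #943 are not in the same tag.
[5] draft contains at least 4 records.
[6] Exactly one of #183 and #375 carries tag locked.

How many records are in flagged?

0

From (2): #943 ∉ flagged.
From (3): #402 ∈ draft.
Suppose #183 ∈ flagged: no assignment then satisfies all the clues, so #183 ∉ flagged.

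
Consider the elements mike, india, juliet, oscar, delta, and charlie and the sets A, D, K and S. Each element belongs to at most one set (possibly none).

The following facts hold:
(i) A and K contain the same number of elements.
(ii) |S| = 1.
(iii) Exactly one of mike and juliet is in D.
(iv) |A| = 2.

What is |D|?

1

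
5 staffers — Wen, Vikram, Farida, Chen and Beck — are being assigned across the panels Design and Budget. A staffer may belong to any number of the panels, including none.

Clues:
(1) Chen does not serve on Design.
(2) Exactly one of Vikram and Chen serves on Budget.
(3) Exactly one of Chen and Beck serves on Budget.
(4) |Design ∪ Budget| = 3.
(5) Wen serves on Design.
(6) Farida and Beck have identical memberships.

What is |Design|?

2

From (1): Chen ∉ Design.
From (5): Wen ∈ Design.
Suppose Vikram ∉ Design: no assignment then satisfies all the clues, so Vikram ∈ Design.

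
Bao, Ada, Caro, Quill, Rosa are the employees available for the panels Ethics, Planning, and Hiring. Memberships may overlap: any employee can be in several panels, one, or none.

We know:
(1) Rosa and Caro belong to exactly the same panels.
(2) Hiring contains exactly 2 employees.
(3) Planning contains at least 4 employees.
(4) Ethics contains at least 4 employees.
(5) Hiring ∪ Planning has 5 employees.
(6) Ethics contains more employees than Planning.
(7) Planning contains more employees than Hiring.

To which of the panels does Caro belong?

Caro: Ethics, Planning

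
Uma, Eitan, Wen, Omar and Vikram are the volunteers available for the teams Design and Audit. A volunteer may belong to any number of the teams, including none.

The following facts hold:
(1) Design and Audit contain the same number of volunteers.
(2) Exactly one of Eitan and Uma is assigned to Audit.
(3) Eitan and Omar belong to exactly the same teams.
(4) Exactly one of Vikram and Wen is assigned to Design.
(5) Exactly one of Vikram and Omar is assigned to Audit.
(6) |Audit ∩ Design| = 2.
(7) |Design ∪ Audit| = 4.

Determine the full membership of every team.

Design = {Eitan, Omar, Vikram}; Audit = {Eitan, Omar, Wen}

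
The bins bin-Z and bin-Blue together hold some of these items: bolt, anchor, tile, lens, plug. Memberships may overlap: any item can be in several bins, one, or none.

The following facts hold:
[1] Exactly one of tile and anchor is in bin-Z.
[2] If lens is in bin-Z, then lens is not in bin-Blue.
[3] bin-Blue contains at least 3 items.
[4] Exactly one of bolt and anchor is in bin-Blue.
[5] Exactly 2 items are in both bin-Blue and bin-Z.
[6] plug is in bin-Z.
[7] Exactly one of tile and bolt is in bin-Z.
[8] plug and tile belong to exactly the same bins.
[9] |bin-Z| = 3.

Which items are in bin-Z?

From (6): plug ∈ bin-Z.
(8): tile matches plug: tile ∈ bin-Z.
(1) (exactly one): anchor ∉ bin-Z.
(7) (exactly one): bolt ∉ bin-Z.
(9): only 3 candidates remain for bin-Z, so all are in.
(2): lens ∉ bin-Blue.

bin-Z = {lens, plug, tile}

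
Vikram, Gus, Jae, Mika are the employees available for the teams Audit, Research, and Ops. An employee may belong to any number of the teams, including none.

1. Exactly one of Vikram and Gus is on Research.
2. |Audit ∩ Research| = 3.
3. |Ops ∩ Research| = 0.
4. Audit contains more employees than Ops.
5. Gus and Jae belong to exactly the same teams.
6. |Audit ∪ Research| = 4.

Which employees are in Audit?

Audit = {Gus, Jae, Mika, Vikram}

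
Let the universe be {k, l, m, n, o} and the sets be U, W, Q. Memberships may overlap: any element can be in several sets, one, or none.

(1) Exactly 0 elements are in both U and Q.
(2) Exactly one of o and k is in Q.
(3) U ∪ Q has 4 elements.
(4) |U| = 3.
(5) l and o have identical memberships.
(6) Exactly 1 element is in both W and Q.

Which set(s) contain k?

k: Q, W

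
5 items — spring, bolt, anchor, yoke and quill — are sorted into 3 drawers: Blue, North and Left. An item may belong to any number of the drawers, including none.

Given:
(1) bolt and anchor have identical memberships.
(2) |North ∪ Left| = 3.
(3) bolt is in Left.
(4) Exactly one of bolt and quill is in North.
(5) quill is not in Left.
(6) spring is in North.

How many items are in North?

3

From (3): bolt ∈ Left.
From (5): quill ∉ Left.
From (6): spring ∈ North.
(1): anchor matches bolt: anchor ∈ Left.
Suppose bolt ∉ North: no assignment then satisfies all the clues, so bolt ∈ North.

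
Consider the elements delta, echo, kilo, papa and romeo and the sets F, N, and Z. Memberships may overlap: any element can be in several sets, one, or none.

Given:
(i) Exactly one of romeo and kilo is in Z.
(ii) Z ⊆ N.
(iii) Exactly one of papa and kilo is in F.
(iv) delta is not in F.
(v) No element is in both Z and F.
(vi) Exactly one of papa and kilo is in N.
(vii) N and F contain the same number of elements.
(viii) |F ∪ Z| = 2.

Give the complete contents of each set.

F = {papa}; N = {kilo}; Z = {kilo}

From (iv): delta ∉ F.
Suppose delta ∈ N: no assignment then satisfies all the clues, so delta ∉ N.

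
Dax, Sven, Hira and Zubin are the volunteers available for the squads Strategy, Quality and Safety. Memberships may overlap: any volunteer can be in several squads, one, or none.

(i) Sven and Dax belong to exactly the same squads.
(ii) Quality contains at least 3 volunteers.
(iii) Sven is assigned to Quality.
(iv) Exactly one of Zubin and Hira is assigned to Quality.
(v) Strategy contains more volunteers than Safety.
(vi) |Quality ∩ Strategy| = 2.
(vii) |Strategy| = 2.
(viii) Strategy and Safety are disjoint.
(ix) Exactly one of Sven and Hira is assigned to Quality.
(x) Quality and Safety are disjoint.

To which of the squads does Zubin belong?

From (iii): Sven ∈ Quality.
(i): Dax matches Sven: Dax ∈ Quality.
(ix) (exactly one): Hira ∉ Quality.
(x) (disjoint): Dax ∉ Safety.
(x) (disjoint): Sven ∉ Safety.
(ii): only 3 candidates remain for Quality, so all are in.
(x) (disjoint): Zubin ∉ Safety.
Suppose Zubin ∈ Strategy: no assignment then satisfies all the clues, so Zubin ∉ Strategy.

Zubin: Quality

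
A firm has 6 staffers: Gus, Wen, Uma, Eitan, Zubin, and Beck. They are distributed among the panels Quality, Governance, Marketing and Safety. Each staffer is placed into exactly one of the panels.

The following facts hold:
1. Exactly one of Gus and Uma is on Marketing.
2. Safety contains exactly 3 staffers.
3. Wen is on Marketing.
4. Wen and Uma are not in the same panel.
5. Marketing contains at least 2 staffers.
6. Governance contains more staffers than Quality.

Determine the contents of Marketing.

Marketing = {Gus, Wen}

From (3): Wen ∈ Marketing.
(4): Uma ∉ Marketing.
(1) (exactly one): Gus ∈ Marketing.
Suppose Eitan ∈ Marketing: no assignment then satisfies all the clues, so Eitan ∉ Marketing.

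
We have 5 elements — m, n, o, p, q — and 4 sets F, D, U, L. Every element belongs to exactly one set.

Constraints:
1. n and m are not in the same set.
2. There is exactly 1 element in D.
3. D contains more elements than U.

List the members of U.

U = {}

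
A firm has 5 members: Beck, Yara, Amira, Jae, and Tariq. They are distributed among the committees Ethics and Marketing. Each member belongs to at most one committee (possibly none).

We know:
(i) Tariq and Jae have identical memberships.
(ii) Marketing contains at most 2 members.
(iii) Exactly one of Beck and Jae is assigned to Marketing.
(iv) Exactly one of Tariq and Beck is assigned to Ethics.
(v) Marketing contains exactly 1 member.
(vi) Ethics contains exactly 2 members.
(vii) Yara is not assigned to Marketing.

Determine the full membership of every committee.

Ethics = {Jae, Tariq}; Marketing = {Beck}

From (vii): Yara ∉ Marketing.
Suppose Beck ∈ Ethics: no assignment then satisfies all the clues, so Beck ∉ Ethics.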